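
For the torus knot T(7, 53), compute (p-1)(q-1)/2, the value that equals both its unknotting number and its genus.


For a torus knot T(p,q), both the unknotting number and genus equal (p-1)(q-1)/2.
= (7-1)(53-1)/2
= 6*52/2
= 312/2 = 156

156


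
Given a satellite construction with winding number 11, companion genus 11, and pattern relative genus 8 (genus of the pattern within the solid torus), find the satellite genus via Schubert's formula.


Schubert: g(satellite) = g_rel(pattern) + |winding| * g(companion),
where g_rel(pattern) is the genus of the pattern relative to the solid torus.
= 8 + 11 * 11
= 8 + 121 = 129

129


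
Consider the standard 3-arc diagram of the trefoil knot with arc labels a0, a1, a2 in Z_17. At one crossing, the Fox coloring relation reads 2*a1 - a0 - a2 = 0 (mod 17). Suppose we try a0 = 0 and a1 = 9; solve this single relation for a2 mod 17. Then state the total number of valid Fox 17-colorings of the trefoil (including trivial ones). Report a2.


Step 1: Apply the given crossing relation 2*a1 - a0 - a2 = 0 (mod 17).
  a2 = 2*a1 - a0 mod 17
  a2 = 2*9 - 0 mod 17
  a2 = 18 - 0 mod 17
  a2 = 18 mod 17 = 1
Step 2: The trefoil has determinant 3.
  Number of Fox p-colorings (p prime) is p^2 if p = 3, else p.
  Since 17 does not divide 3, only trivial (constant) colorings exist.
  (So the trial a0 = 0, a1 = 9 with a0 != a1 does NOT extend to a valid coloring of the whole trefoil: the other two crossing relations require 3*(a1 - a0) = 0 (mod 17), which fails.)
  Total colorings = 17
Step 3: a2 = 1, total Fox 17-colorings = 17

1


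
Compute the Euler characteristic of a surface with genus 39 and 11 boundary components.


chi = 2 - 2g - b
= 2 - 2*39 - 11
= 2 - 78 - 11 = -87

-87


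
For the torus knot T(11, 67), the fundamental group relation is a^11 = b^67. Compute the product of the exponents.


The relation is a^11 = b^67.
Product of exponents = 11 * 67
= 737

737


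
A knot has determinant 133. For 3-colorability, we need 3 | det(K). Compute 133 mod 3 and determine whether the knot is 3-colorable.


Step 1: A knot is p-colorable if and only if p divides its determinant.
Step 2: Compute 133 mod 3.
133 = 44 * 3 + 1
Step 3: 133 mod 3 = 1
Step 4: The knot is 3-colorable: no

1


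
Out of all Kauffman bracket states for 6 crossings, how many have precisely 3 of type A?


We choose which 3 of 6 crossings get A-smoothings.
C(6, 3) = 6! / (3! * 3!)
= 20

20


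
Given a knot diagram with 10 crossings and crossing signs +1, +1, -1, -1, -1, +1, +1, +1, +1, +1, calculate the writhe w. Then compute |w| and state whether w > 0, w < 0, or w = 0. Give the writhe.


Step 1: Count positive crossings (+1).
Positive crossings: 7
Step 2: Count negative crossings (-1).
Negative crossings: 3
Step 3: Writhe = (positive) - (negative)
w = 7 - 3 = 4
Step 4: |w| = 4, and w is positive

4


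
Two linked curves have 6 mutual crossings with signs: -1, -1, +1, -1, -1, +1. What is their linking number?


Step 1: Count positive crossings: 2
Step 2: Count negative crossings: 4
Step 3: Sum of signs = 2 - 4 = -2
Step 4: Linking number = sum/2 = -2/2 = -1

-1


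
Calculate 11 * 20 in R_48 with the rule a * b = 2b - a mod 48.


11 * 20 = 2*20 - 11 mod 48
= 40 - 11 mod 48
= 29 mod 48 = 29

29


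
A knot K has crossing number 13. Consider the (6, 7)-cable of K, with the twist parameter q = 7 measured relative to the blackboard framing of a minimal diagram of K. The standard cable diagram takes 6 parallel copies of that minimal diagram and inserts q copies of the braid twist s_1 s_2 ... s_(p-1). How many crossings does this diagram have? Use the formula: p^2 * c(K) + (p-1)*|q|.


Step 1: Each of the c(K) crossings of the companion diagram becomes p*p = p^2 crossings among the p parallel strands, and each of the |q| twists s_1 s_2 ... s_(p-1) adds (p-1) crossings.
  Crossings = p^2 * c(K) + (p-1)*|q|
Step 2: = 6^2 * 13 + (6-1)*7
Step 3: = 36*13 + 5*7
Step 4: = 468 + 35 = 503

503


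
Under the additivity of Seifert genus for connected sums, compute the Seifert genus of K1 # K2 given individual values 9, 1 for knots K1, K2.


The Seifert genus is additive under connected sum.
Seifert genus(K1 # K2) = (9) + (1)
= 10

10


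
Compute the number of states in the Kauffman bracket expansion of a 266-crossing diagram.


Each crossing contributes 2 choices (A-smoothing or B-smoothing).
Total states = 2^266 = 118571099379011784113736688648896417641748464297615937576404566024103044751294464

118571099379011784113736688648896417641748464297615937576404566024103044751294464


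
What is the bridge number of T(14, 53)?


The bridge number of T(p,q) is min(p,q).
min(14, 53) = 14

14


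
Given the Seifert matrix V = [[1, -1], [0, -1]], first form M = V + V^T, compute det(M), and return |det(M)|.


Step 1: Form V + V^T where V = [[1, -1], [0, -1]]
  V^T = [[1, 0], [-1, -1]]
  V + V^T = [[2, -1], [-1, -2]]
Step 2: det(V + V^T) = 2*(-2) - (-1)*(-1)
  = -4 - 1 = -5
Step 3: Knot determinant = |det(V + V^T)| = |-5| = 5

5


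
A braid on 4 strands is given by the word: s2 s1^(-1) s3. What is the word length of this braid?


The word length counts the number of generators (including inverses).
Listing each generator: s2, s1^(-1), s3
There are 3 generators in this braid word.

3


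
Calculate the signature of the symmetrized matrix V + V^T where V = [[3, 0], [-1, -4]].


Step 1: V + V^T = [[6, -1], [-1, -8]]
Step 2: trace = -2, det = -49
Step 3: Discriminant = (-2)^2 - 4*(-49) = 200
Step 4: Eigenvalues: 6.07107, -8.07107
Step 5: Signature = (# positive eigenvalues) - (# negative eigenvalues) = 0

0


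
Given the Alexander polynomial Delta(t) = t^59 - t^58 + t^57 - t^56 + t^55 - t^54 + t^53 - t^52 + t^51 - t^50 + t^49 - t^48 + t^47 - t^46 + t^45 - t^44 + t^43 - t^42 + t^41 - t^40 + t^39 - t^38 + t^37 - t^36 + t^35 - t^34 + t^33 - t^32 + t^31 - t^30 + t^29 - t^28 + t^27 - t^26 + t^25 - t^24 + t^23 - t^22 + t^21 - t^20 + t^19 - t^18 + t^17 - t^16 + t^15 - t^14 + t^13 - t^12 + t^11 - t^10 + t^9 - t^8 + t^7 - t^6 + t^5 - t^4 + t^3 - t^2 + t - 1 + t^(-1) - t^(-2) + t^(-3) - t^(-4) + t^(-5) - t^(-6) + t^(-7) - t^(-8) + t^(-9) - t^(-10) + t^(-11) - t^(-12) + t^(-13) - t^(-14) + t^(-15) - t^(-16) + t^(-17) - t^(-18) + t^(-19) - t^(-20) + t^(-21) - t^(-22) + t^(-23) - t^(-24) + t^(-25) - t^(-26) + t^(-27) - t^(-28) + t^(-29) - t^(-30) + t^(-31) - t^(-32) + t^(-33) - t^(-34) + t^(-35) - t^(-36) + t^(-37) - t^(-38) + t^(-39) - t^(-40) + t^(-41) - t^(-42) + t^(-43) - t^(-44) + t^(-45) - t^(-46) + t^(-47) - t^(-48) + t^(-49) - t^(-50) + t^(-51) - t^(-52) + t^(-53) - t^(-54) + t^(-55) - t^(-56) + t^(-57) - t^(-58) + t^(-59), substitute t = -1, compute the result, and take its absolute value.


Step 1: The polynomial has 119 terms with alternating signs, exponents from 59 down to -59.
Step 2: Substitute t = -1. The i-th term has coefficient (-1)^i and exponent (m-i),
  so its value is (-1)^i * (-1)^(m-i) = (-1)^m = -1 for every i.
Step 3: All 119 terms equal -1, so Delta(-1) = 119 * (-1) = -119
Step 4: |Delta(-1)| = 119

119


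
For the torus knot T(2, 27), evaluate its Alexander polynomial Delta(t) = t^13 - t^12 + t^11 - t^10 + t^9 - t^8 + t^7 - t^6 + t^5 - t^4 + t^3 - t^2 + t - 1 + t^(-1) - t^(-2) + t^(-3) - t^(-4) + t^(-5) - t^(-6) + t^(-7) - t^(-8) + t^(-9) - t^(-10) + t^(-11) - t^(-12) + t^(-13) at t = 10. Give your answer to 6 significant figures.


Substituting t = 10 into Delta(t) = t^13 - t^12 + t^11 - t^10 + t^9 - t^8 + t^7 - t^6 + t^5 - t^4 + t^3 - t^2 + t - 1 + t^(-1) - t^(-2) + t^(-3) - t^(-4) + t^(-5) - t^(-6) + t^(-7) - t^(-8) + t^(-9) - t^(-10) + t^(-11) - t^(-12) + t^(-13):
Term values: (10000000000000) + (-1000000000000) + (100000000000) + (-10000000000) + (1000000000) + (-100000000) + (10000000) + (-1000000) + (100000) + (-10000) + (1000) + (-100) + (10) + (-1) + (0.1) + (-0.01) + (0.001) + (-0.0001) + (1e-05) + (-1e-06) + (1e-07) + (-1e-08) + (1e-09) + (-1e-10) + (1e-11) + (-1e-12) + (1e-13)
Sum = 9.090909091e+12
Rounded to 6 significant figures: 9.09091e+12

9.09091e+12


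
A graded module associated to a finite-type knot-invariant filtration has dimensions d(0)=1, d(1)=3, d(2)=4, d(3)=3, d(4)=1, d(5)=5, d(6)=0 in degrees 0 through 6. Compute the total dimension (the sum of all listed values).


Total dimension = d(0) + d(1) + ... + d(6)
= 1 + 3 + 4 + 3 + 1 + 5 + 0
= 17

17


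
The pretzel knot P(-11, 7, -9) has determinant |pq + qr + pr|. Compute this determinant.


Step 1: Compute pq + qr + pr.
pq = (-11)*7 = -77
qr = 7*(-9) = -63
pr = (-11)*(-9) = 99
pq + qr + pr = -77 + (-63) + 99 = -41
Step 2: Take absolute value.
det(P(-11,7,-9)) = |-41| = 41

41


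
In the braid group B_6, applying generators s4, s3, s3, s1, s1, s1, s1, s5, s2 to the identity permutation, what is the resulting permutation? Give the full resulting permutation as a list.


Starting with identity [1, 2, 3, 4, 5, 6].
Apply generators in sequence:
  After s4: [1, 2, 3, 5, 4, 6]
  After s3: [1, 2, 5, 3, 4, 6]
  After s3: [1, 2, 3, 5, 4, 6]
  After s1: [2, 1, 3, 5, 4, 6]
  After s1: [1, 2, 3, 5, 4, 6]
  After s1: [2, 1, 3, 5, 4, 6]
  After s1: [1, 2, 3, 5, 4, 6]
  After s5: [1, 2, 3, 5, 6, 4]
  After s2: [1, 3, 2, 5, 6, 4]
Final permutation: [1, 3, 2, 5, 6, 4]

[1, 3, 2, 5, 6, 4]


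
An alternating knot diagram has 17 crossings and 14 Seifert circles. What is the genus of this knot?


For alternating knots, g = (c - s + 1)/2.
= (17 - 14 + 1)/2
= 4/2 = 2

2


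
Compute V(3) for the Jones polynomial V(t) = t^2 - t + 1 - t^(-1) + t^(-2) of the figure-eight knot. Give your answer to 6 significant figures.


Substituting t = 3 into V(t) = t^2 - t + 1 - t^(-1) + t^(-2):
  (+)t^(2) = 9
  (-)t^(1) = -3
  (+)t^(0) = 1
  (-)t^(-1) = -0.333333
  (+)t^(-2) = 0.111111
Sum = (9) + (-3) + (1) + (-0.333333) + (0.111111)
= 6.777777778
Rounded to 6 significant figures: 6.77778

6.77778


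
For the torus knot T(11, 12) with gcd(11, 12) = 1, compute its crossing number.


For a torus knot T(p, q) with gcd(p,q)=1,
the crossing number is min(p*(q-1), q*(p-1)).
p*(q-1) = 11*11 = 121
q*(p-1) = 12*10 = 120
min(121, 120) = 120

120


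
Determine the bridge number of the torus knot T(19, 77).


The bridge number of T(p,q) is min(p,q).
min(19, 77) = 19

19


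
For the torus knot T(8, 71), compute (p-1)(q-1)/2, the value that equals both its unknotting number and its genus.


For a torus knot T(p,q), both the unknotting number and genus equal (p-1)(q-1)/2.
= (8-1)(71-1)/2
= 7*70/2
= 490/2 = 245

245


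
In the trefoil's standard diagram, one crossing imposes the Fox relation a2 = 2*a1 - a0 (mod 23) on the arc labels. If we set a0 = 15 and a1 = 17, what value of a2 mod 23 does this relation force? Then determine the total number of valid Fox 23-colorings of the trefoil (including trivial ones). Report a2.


Step 1: Apply the given crossing relation 2*a1 - a0 - a2 = 0 (mod 23).
  a2 = 2*a1 - a0 mod 23
  a2 = 2*17 - 15 mod 23
  a2 = 34 - 15 mod 23
  a2 = 19 mod 23 = 19
Step 2: The trefoil has determinant 3.
  Number of Fox p-colorings (p prime) is p^2 if p = 3, else p.
  Since 23 does not divide 3, only trivial (constant) colorings exist.
  (So the trial a0 = 15, a1 = 17 with a0 != a1 does NOT extend to a valid coloring of the whole trefoil: the other two crossing relations require 3*(a1 - a0) = 0 (mod 23), which fails.)
  Total colorings = 23
Step 3: a2 = 19, total Fox 23-colorings = 23

19


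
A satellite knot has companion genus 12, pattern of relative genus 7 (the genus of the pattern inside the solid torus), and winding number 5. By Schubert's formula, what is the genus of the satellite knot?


Schubert: g(satellite) = g_rel(pattern) + |winding| * g(companion),
where g_rel(pattern) is the genus of the pattern relative to the solid torus.
= 7 + 5 * 12
= 7 + 60 = 67

67


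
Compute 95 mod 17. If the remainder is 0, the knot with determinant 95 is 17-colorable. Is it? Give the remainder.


Step 1: A knot is p-colorable if and only if p divides its determinant.
Step 2: Compute 95 mod 17.
95 = 5 * 17 + 10
Step 3: 95 mod 17 = 10
Step 4: The knot is 17-colorable: no

10


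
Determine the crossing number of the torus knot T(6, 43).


For a torus knot T(p, q) with gcd(p,q)=1,
the crossing number is min(p*(q-1), q*(p-1)).
p*(q-1) = 6*42 = 252
q*(p-1) = 43*5 = 215
min(252, 215) = 215

215


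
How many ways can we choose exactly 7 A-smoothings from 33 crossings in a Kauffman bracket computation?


We choose which 7 of 33 crossings get A-smoothings.
C(33, 7) = 33! / (7! * 26!)
= 4272048

4272048


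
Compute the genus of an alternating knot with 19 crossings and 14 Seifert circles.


For alternating knots, g = (c - s + 1)/2.
= (19 - 14 + 1)/2
= 6/2 = 3

3


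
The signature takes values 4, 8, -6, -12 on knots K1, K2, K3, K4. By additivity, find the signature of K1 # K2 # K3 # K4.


The signature is additive under connected sum.
signature(K1 # K2 # K3 # K4) = (4) + (8) + (-6) + (-12)
= -6

-6


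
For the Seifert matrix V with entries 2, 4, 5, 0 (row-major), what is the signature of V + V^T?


Step 1: V + V^T = [[4, 9], [9, 0]]
Step 2: trace = 4, det = -81
Step 3: Discriminant = 4^2 - 4*(-81) = 340
Step 4: Eigenvalues: 11.2195, -7.21954
Step 5: Signature = (# positive eigenvalues) - (# negative eigenvalues) = 0

0


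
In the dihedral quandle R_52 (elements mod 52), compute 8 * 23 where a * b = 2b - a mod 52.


8 * 23 = 2*23 - 8 mod 52
= 46 - 8 mod 52
= 38 mod 52 = 38

38


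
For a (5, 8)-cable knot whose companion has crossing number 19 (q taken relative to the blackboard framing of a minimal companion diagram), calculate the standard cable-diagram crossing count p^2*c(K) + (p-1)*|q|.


Step 1: Each of the c(K) crossings of the companion diagram becomes p*p = p^2 crossings among the p parallel strands, and each of the |q| twists s_1 s_2 ... s_(p-1) adds (p-1) crossings.
  Crossings = p^2 * c(K) + (p-1)*|q|
Step 2: = 5^2 * 19 + (5-1)*8
Step 3: = 25*19 + 4*8
Step 4: = 475 + 32 = 507

507


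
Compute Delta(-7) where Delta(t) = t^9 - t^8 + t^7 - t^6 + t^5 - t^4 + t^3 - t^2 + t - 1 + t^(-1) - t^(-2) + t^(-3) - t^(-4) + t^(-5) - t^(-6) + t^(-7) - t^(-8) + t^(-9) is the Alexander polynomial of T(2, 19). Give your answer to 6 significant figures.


Substituting t = -7 into Delta(t) = t^9 - t^8 + t^7 - t^6 + t^5 - t^4 + t^3 - t^2 + t - 1 + t^(-1) - t^(-2) + t^(-3) - t^(-4) + t^(-5) - t^(-6) + t^(-7) - t^(-8) + t^(-9):
Term values: (-40353607) + (-5764801) + (-823543) + (-117649) + (-16807) + (-2401) + (-343) + (-49) + (-7) + (-1) + (-0.142857) + (-0.0204082) + (-0.00291545) + (-0.000416493) + (-5.9499e-05) + (-8.49986e-06) + (-1.21427e-06) + (-1.73467e-07) + (-2.47809e-08)
Sum = -47079208.17
Rounded to 6 significant figures: -4.70792e+07

-4.70792e+07


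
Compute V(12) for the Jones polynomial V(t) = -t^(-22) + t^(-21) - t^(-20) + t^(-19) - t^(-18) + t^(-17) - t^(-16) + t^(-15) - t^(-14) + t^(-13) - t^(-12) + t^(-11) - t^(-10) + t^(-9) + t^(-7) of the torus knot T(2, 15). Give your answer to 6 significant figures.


Substituting t = 12 into V(t) = -t^(-22) + t^(-21) - t^(-20) + t^(-19) - t^(-18) + t^(-17) - t^(-16) + t^(-15) - t^(-14) + t^(-13) - t^(-12) + t^(-11) - t^(-10) + t^(-9) + t^(-7):
  (-)t^(-22) = -1.81139e-24
  (+)t^(-21) = 2.17367e-23
  (-)t^(-20) = -2.60841e-22
  (+)t^(-19) = 3.13009e-21
  (-)t^(-18) = -3.7561e-20
  (+)t^(-17) = 4.50732e-19
  (-)t^(-16) = -5.40879e-18
  (+)t^(-15) = 6.49055e-17
  (-)t^(-14) = -7.78866e-16
  (+)t^(-13) = 9.34639e-15
  (-)t^(-12) = -1.12157e-13
  (+)t^(-11) = 1.34588e-12
  (-)t^(-10) = -1.61506e-11
  (+)t^(-9) = 1.93807e-10
  (+)t^(-7) = 2.79082e-08
Sum = (-1.81139e-24) + (2.17367e-23) + (-2.60841e-22) + (3.13009e-21) + (-3.7561e-20) + (4.50732e-19) + (-5.40879e-18) + (6.49055e-17) + (-7.78866e-16) + (9.34639e-15) + (-1.12157e-13) + (1.34588e-12) + (-1.61506e-11) + (1.93807e-10) + (2.79082e-08)
= 2.808706322e-08
Rounded to 6 significant figures: 2.80871e-08

2.80871e-08


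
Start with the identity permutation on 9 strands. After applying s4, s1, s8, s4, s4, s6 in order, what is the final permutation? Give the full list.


Starting with identity [1, 2, 3, 4, 5, 6, 7, 8, 9].
Apply generators in sequence:
  After s4: [1, 2, 3, 5, 4, 6, 7, 8, 9]
  After s1: [2, 1, 3, 5, 4, 6, 7, 8, 9]
  After s8: [2, 1, 3, 5, 4, 6, 7, 9, 8]
  After s4: [2, 1, 3, 4, 5, 6, 7, 9, 8]
  After s4: [2, 1, 3, 5, 4, 6, 7, 9, 8]
  After s6: [2, 1, 3, 5, 4, 7, 6, 9, 8]
Final permutation: [2, 1, 3, 5, 4, 7, 6, 9, 8]

[2, 1, 3, 5, 4, 7, 6, 9, 8]


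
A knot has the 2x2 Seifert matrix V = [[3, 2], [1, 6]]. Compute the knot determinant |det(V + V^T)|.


Step 1: Form V + V^T where V = [[3, 2], [1, 6]]
  V^T = [[3, 1], [2, 6]]
  V + V^T = [[6, 3], [3, 12]]
Step 2: det(V + V^T) = 6*12 - 3*3
  = 72 - 9 = 63
Step 3: Knot determinant = |det(V + V^T)| = |63| = 63

63


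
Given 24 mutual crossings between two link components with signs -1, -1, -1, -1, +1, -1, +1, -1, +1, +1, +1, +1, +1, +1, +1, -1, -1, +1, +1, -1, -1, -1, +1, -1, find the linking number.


Step 1: Count positive crossings: 12
Step 2: Count negative crossings: 12
Step 3: Sum of signs = 12 - 12 = 0
Step 4: Linking number = sum/2 = 0/2 = 0

0


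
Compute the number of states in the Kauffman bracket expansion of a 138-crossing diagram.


Each crossing contributes 2 choices (A-smoothing or B-smoothing).
Total states = 2^138 = 348449143727040986586495598010130648530944

348449143727040986586495598010130648530944


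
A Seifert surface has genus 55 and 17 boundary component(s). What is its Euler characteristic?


chi = 2 - 2g - b
= 2 - 2*55 - 17
= 2 - 110 - 17 = -125

-125


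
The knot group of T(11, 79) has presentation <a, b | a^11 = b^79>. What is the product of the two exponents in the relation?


The relation is a^11 = b^79.
Product of exponents = 11 * 79
= 869

869


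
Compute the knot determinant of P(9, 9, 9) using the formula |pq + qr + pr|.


Step 1: Compute pq + qr + pr.
pq = 9*9 = 81
qr = 9*9 = 81
pr = 9*9 = 81
pq + qr + pr = 81 + 81 + 81 = 243
Step 2: Take absolute value.
det(P(9,9,9)) = |243| = 243

243


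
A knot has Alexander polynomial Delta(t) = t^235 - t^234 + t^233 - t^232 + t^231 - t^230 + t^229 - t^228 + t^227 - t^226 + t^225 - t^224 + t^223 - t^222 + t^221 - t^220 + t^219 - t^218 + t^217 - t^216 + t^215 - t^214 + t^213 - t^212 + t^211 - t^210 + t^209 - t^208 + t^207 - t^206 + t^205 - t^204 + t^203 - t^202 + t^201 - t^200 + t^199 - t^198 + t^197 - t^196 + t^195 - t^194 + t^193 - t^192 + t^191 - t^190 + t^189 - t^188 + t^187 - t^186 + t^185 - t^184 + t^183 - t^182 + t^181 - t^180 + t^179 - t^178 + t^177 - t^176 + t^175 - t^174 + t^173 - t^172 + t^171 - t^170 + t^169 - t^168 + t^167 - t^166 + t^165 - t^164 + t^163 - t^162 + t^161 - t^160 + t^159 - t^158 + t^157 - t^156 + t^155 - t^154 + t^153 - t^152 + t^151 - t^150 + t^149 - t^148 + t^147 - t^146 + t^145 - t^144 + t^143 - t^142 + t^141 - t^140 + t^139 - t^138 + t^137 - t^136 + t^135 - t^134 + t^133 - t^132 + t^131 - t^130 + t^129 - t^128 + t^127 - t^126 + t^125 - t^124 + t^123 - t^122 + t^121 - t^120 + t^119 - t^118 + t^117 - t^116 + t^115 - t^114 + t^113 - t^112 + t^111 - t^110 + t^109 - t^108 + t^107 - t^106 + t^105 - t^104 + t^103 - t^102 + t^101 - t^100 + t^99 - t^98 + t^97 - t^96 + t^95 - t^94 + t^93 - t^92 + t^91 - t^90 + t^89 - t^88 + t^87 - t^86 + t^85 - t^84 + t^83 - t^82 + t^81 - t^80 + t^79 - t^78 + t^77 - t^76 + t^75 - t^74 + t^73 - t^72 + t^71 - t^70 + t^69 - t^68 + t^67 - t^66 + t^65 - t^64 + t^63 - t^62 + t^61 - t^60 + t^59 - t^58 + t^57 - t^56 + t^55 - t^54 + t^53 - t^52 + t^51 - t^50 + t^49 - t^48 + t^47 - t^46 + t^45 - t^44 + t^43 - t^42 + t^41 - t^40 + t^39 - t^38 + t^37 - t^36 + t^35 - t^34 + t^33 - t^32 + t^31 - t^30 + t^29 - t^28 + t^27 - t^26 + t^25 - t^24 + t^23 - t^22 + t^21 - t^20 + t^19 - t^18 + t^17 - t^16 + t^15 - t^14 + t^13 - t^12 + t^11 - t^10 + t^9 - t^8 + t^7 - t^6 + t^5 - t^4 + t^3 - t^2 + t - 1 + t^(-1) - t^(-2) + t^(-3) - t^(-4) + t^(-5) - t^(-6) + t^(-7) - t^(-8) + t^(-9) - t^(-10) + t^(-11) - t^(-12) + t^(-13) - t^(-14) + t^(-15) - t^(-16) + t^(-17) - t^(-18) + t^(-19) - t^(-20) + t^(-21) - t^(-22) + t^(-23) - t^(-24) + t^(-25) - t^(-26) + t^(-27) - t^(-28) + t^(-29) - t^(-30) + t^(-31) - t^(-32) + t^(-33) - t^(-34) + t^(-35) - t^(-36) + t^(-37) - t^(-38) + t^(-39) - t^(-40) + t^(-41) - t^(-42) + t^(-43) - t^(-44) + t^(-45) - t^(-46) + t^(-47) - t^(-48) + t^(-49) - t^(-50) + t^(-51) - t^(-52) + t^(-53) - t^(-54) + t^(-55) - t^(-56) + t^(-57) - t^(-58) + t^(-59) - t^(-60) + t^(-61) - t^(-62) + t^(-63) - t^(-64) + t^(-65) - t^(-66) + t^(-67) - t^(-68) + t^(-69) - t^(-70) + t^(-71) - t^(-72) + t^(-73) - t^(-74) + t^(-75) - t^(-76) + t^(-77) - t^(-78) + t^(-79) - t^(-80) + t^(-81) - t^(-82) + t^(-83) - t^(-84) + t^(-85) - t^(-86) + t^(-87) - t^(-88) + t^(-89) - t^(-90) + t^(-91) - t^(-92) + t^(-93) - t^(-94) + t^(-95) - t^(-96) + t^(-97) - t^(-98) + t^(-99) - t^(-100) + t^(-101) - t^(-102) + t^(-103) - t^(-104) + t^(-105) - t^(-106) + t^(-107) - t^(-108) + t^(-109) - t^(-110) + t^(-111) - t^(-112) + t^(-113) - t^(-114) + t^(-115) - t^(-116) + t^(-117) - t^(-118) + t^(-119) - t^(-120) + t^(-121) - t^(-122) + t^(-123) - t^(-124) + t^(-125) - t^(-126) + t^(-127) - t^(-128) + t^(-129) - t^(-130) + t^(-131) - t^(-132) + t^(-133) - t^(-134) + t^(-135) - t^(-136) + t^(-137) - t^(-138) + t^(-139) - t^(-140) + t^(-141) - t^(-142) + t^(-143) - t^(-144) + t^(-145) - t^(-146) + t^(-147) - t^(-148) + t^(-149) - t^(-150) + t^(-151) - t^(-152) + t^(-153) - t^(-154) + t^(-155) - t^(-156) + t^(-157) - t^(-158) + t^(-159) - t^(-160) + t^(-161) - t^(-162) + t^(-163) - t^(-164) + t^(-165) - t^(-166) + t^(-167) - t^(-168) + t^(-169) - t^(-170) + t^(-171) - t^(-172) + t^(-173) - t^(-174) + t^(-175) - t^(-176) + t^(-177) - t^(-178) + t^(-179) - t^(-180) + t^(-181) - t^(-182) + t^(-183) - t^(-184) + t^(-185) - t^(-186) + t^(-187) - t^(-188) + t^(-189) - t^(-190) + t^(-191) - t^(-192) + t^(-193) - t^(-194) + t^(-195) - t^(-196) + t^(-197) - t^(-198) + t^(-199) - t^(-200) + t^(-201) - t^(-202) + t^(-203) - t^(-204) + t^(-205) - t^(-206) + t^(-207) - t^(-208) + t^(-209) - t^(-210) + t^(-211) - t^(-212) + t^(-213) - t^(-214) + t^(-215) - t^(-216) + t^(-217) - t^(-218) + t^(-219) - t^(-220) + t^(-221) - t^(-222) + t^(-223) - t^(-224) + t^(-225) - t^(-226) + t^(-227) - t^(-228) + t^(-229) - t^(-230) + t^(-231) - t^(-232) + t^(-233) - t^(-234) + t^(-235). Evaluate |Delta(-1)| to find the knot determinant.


Step 1: The polynomial has 471 terms with alternating signs, exponents from 235 down to -235.
Step 2: Substitute t = -1. The i-th term has coefficient (-1)^i and exponent (m-i),
  so its value is (-1)^i * (-1)^(m-i) = (-1)^m = -1 for every i.
Step 3: All 471 terms equal -1, so Delta(-1) = 471 * (-1) = -471
Step 4: |Delta(-1)| = 471

471


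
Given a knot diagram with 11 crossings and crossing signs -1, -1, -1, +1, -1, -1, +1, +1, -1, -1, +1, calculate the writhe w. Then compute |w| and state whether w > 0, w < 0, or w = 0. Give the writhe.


Step 1: Count positive crossings (+1).
Positive crossings: 4
Step 2: Count negative crossings (-1).
Negative crossings: 7
Step 3: Writhe = (positive) - (negative)
w = 4 - 7 = -3
Step 4: |w| = 3, and w is negative

-3


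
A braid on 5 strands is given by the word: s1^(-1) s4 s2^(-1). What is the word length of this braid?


The word length counts the number of generators (including inverses).
Listing each generator: s1^(-1), s4, s2^(-1)
There are 3 generators in this braid word.

3


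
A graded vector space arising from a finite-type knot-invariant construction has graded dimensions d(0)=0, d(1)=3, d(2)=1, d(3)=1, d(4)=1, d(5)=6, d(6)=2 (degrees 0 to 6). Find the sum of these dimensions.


Total dimension = d(0) + d(1) + ... + d(6)
= 0 + 3 + 1 + 1 + 1 + 6 + 2
= 14

14


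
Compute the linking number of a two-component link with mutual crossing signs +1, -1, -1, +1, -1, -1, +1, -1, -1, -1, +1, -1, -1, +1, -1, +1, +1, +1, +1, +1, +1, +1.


Step 1: Count positive crossings: 12
Step 2: Count negative crossings: 10
Step 3: Sum of signs = 12 - 10 = 2
Step 4: Linking number = sum/2 = 2/2 = 1

1


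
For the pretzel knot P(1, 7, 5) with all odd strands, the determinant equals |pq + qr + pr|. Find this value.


Step 1: Compute pq + qr + pr.
pq = 1*7 = 7
qr = 7*5 = 35
pr = 1*5 = 5
pq + qr + pr = 7 + 35 + 5 = 47
Step 2: Take absolute value.
det(P(1,7,5)) = |47| = 47

47


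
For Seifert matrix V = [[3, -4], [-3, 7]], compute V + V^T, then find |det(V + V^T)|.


Step 1: Form V + V^T where V = [[3, -4], [-3, 7]]
  V^T = [[3, -3], [-4, 7]]
  V + V^T = [[6, -7], [-7, 14]]
Step 2: det(V + V^T) = 6*14 - (-7)*(-7)
  = 84 - 49 = 35
Step 3: Knot determinant = |det(V + V^T)| = |35| = 35

35


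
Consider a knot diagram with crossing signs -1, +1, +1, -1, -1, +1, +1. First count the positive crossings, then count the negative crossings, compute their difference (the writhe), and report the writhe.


Step 1: Count positive crossings (+1).
Positive crossings: 4
Step 2: Count negative crossings (-1).
Negative crossings: 3
Step 3: Writhe = (positive) - (negative)
w = 4 - 3 = 1
Step 4: |w| = 1, and w is positive

1


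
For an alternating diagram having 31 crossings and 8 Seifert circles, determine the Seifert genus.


For alternating knots, g = (c - s + 1)/2.
= (31 - 8 + 1)/2
= 24/2 = 12

12


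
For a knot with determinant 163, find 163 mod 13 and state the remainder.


Step 1: A knot is p-colorable if and only if p divides its determinant.
Step 2: Compute 163 mod 13.
163 = 12 * 13 + 7
Step 3: 163 mod 13 = 7
Step 4: The knot is 13-colorable: no

7


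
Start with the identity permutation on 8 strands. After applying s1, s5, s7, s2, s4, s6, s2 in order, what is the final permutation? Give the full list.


Starting with identity [1, 2, 3, 4, 5, 6, 7, 8].
Apply generators in sequence:
  After s1: [2, 1, 3, 4, 5, 6, 7, 8]
  After s5: [2, 1, 3, 4, 6, 5, 7, 8]
  After s7: [2, 1, 3, 4, 6, 5, 8, 7]
  After s2: [2, 3, 1, 4, 6, 5, 8, 7]
  After s4: [2, 3, 1, 6, 4, 5, 8, 7]
  After s6: [2, 3, 1, 6, 4, 8, 5, 7]
  After s2: [2, 1, 3, 6, 4, 8, 5, 7]
Final permutation: [2, 1, 3, 6, 4, 8, 5, 7]

[2, 1, 3, 6, 4, 8, 5, 7]


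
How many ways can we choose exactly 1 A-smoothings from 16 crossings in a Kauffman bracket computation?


We choose which 1 of 16 crossings get A-smoothings.
C(16, 1) = 16! / (1! * 15!)
= 16

16


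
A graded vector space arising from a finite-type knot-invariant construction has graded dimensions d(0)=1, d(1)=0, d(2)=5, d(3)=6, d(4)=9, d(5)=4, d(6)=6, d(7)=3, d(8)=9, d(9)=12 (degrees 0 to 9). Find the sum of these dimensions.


Total dimension = d(0) + d(1) + ... + d(9)
= 1 + 0 + 5 + 6 + 9 + 4 + 6 + 3 + 9 + 12
= 55

55


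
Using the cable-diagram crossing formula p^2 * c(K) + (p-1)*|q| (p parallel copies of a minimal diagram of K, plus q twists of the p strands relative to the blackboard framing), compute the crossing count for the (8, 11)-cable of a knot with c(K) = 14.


Step 1: Each of the c(K) crossings of the companion diagram becomes p*p = p^2 crossings among the p parallel strands, and each of the |q| twists s_1 s_2 ... s_(p-1) adds (p-1) crossings.
  Crossings = p^2 * c(K) + (p-1)*|q|
Step 2: = 8^2 * 14 + (8-1)*11
Step 3: = 64*14 + 7*11
Step 4: = 896 + 77 = 973

973


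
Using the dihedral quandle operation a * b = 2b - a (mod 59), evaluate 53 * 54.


53 * 54 = 2*54 - 53 mod 59
= 108 - 53 mod 59
= 55 mod 59 = 55

55


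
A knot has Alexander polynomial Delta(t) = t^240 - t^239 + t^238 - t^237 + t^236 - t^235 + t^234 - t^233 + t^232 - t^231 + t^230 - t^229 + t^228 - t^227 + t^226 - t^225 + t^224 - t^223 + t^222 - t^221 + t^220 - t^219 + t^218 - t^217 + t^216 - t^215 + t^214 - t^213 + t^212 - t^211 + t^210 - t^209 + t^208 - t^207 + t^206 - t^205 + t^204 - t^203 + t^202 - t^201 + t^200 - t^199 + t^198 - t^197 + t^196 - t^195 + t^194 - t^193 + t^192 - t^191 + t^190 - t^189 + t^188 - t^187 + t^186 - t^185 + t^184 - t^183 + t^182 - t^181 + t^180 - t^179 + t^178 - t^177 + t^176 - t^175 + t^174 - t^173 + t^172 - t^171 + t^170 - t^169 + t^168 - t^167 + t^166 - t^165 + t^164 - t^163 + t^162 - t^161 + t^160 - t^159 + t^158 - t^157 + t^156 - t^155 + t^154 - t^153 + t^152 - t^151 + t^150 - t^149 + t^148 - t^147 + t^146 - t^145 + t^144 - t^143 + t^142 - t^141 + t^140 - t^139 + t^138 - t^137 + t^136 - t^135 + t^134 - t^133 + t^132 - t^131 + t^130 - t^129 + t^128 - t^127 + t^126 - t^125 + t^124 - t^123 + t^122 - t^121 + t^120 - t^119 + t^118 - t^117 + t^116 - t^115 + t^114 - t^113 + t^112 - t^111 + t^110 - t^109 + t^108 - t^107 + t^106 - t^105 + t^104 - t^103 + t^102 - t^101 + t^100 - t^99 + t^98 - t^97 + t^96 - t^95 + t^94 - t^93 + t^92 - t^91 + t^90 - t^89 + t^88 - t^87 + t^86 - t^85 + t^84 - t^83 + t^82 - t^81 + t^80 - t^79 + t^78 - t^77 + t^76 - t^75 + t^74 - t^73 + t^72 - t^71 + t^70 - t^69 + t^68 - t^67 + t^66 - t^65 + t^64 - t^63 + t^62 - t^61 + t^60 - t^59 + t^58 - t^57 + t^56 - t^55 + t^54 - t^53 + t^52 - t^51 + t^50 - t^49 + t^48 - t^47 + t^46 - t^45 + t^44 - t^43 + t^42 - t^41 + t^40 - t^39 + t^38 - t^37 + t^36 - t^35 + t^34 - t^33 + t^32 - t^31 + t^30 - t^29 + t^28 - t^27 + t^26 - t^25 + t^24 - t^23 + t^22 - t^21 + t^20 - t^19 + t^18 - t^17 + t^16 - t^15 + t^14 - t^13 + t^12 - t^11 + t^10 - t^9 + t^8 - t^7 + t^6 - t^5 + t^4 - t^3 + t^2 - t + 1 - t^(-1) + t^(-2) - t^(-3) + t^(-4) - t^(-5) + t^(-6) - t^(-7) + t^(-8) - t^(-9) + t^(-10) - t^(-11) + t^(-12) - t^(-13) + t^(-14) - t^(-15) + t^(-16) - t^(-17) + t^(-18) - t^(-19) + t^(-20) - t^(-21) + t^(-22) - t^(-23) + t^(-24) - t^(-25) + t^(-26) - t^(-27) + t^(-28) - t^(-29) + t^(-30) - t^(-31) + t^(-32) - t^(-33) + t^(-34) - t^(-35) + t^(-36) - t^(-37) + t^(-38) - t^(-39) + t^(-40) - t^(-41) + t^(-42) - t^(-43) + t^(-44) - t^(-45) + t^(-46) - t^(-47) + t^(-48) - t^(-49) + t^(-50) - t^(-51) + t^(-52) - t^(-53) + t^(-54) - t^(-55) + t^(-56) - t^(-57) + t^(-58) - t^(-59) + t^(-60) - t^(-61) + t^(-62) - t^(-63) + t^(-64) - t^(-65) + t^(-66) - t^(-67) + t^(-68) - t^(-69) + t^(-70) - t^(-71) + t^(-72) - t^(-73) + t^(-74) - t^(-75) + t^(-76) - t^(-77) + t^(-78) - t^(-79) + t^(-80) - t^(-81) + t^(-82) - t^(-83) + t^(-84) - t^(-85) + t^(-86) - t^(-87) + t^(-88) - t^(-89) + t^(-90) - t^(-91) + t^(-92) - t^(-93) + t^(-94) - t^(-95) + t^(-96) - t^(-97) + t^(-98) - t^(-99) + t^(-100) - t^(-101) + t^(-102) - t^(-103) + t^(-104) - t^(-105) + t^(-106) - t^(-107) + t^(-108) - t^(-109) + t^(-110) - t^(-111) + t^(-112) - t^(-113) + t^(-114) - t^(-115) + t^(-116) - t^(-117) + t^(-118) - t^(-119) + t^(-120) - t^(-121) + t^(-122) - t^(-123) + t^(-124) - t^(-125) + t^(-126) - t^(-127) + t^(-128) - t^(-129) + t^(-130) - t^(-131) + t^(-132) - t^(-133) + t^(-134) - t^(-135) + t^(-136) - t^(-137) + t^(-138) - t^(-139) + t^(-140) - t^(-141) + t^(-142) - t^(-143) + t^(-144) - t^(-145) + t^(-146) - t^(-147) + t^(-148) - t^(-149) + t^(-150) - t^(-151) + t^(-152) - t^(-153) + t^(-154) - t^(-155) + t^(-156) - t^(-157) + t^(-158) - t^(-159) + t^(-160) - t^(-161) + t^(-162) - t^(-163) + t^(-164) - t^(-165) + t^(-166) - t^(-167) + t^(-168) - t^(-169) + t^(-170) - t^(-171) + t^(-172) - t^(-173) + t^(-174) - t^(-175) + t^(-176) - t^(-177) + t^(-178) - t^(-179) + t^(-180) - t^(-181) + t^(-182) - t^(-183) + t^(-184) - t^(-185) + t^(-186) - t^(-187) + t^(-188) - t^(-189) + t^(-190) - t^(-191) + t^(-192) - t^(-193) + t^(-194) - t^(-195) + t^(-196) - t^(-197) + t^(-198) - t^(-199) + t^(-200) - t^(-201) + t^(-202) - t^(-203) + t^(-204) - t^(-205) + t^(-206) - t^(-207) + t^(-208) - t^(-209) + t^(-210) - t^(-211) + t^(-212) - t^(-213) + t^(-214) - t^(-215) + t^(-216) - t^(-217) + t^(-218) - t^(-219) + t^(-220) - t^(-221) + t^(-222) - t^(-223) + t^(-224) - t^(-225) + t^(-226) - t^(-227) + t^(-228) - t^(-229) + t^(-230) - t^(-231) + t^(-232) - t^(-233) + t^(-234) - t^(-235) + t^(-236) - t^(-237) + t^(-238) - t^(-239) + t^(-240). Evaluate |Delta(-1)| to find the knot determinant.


Step 1: The polynomial has 481 terms with alternating signs, exponents from 240 down to -240.
Step 2: Substitute t = -1. The i-th term has coefficient (-1)^i and exponent (m-i),
  so its value is (-1)^i * (-1)^(m-i) = (-1)^m = 1 for every i.
Step 3: All 481 terms equal 1, so Delta(-1) = 481 * (1) = 481
Step 4: |Delta(-1)| = 481

481


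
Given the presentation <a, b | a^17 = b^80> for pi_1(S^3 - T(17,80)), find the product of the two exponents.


The relation is a^17 = b^80.
Product of exponents = 17 * 80
= 1360

1360


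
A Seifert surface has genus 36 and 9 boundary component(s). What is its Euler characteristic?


chi = 2 - 2g - b
= 2 - 2*36 - 9
= 2 - 72 - 9 = -79

-79


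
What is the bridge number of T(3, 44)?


The bridge number of T(p,q) is min(p,q).
min(3, 44) = 3

3


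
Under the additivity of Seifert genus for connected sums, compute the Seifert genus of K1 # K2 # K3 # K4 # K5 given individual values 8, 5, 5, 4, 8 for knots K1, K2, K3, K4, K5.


The Seifert genus is additive under connected sum.
Seifert genus(K1 # K2 # K3 # K4 # K5) = (8) + (5) + (5) + (4) + (8)
= 30

30


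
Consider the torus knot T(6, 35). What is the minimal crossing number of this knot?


For a torus knot T(p, q) with gcd(p,q)=1,
the crossing number is min(p*(q-1), q*(p-1)).
p*(q-1) = 6*34 = 204
q*(p-1) = 35*5 = 175
min(204, 175) = 175

175


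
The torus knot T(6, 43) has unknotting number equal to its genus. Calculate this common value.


For a torus knot T(p,q), both the unknotting number and genus equal (p-1)(q-1)/2.
= (6-1)(43-1)/2
= 5*42/2
= 210/2 = 105

105


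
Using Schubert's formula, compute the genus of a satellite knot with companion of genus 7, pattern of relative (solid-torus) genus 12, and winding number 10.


Schubert: g(satellite) = g_rel(pattern) + |winding| * g(companion),
where g_rel(pattern) is the genus of the pattern relative to the solid torus.
= 12 + 10 * 7
= 12 + 70 = 82

82


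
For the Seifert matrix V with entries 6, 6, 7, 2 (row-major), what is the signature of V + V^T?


Step 1: V + V^T = [[12, 13], [13, 4]]
Step 2: trace = 16, det = -121
Step 3: Discriminant = 16^2 - 4*(-121) = 740
Step 4: Eigenvalues: 21.6015, -5.60147
Step 5: Signature = (# positive eigenvalues) - (# negative eigenvalues) = 0

0


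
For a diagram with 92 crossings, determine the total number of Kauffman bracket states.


Each crossing contributes 2 choices (A-smoothing or B-smoothing).
Total states = 2^92 = 4951760157141521099596496896

4951760157141521099596496896


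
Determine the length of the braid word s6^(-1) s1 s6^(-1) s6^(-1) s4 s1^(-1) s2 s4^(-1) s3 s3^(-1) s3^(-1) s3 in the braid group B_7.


The word length counts the number of generators (including inverses).
Listing each generator: s6^(-1), s1, s6^(-1), s6^(-1), s4, s1^(-1), s2, s4^(-1), s3, s3^(-1), s3^(-1), s3
There are 12 generators in this braid word.

12


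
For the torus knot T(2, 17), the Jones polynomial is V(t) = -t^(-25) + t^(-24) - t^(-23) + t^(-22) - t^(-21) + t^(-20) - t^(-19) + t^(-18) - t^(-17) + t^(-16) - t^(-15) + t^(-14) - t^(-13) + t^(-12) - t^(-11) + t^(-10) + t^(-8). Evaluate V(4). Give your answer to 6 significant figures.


Substituting t = 4 into V(t) = -t^(-25) + t^(-24) - t^(-23) + t^(-22) - t^(-21) + t^(-20) - t^(-19) + t^(-18) - t^(-17) + t^(-16) - t^(-15) + t^(-14) - t^(-13) + t^(-12) - t^(-11) + t^(-10) + t^(-8):
  (-)t^(-25) = -8.88178e-16
  (+)t^(-24) = 3.55271e-15
  (-)t^(-23) = -1.42109e-14
  (+)t^(-22) = 5.68434e-14
  (-)t^(-21) = -2.27374e-13
  (+)t^(-20) = 9.09495e-13
  (-)t^(-19) = -3.63798e-12
  (+)t^(-18) = 1.45519e-11
  (-)t^(-17) = -5.82077e-11
  (+)t^(-16) = 2.32831e-10
  (-)t^(-15) = -9.31323e-10
  (+)t^(-14) = 3.72529e-09
  (-)t^(-13) = -1.49012e-08
  (+)t^(-12) = 5.96046e-08
  (-)t^(-11) = -2.38419e-07
  (+)t^(-10) = 9.53674e-07
  (+)t^(-8) = 1.52588e-05
Sum = (-8.88178e-16) + (3.55271e-15) + (-1.42109e-14) + (5.68434e-14) + (-2.27374e-13) + (9.09495e-13) + (-3.63798e-12) + (1.45519e-11) + (-5.82077e-11) + (2.32831e-10) + (-9.31323e-10) + (3.72529e-09) + (-1.49012e-08) + (5.96046e-08) + (-2.38419e-07) + (9.53674e-07) + (1.52588e-05)
= 1.602172852e-05
Rounded to 6 significant figures: 1.60217e-05

1.60217e-05


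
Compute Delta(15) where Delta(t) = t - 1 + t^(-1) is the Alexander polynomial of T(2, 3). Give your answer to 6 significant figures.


Substituting t = 15 into Delta(t) = t - 1 + t^(-1):
Term values: (15) + (-1) + (0.0666667)
Sum = 14.06666667
Rounded to 6 significant figures: 14.0667

14.0667


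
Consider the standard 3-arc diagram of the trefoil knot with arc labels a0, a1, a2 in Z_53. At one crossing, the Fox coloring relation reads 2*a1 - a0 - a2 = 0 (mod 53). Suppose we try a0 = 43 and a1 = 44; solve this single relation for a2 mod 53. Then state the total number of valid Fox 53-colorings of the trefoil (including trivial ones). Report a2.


Step 1: Apply the given crossing relation 2*a1 - a0 - a2 = 0 (mod 53).
  a2 = 2*a1 - a0 mod 53
  a2 = 2*44 - 43 mod 53
  a2 = 88 - 43 mod 53
  a2 = 45 mod 53 = 45
Step 2: The trefoil has determinant 3.
  Number of Fox p-colorings (p prime) is p^2 if p = 3, else p.
  Since 53 does not divide 3, only trivial (constant) colorings exist.
  (So the trial a0 = 43, a1 = 44 with a0 != a1 does NOT extend to a valid coloring of the whole trefoil: the other two crossing relations require 3*(a1 - a0) = 0 (mod 53), which fails.)
  Total colorings = 53
Step 3: a2 = 45, total Fox 53-colorings = 53

45


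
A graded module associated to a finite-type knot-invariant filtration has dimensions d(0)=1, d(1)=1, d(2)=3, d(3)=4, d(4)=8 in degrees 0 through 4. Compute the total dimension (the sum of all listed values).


Total dimension = d(0) + d(1) + ... + d(4)
= 1 + 1 + 3 + 4 + 8
= 17

17


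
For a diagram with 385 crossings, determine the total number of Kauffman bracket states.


Each crossing contributes 2 choices (A-smoothing or B-smoothing).
Total states = 2^385 = 78804012392788958424558080200287227610159478540930893335896586808491443542994421222828532509769831281613255980613632

78804012392788958424558080200287227610159478540930893335896586808491443542994421222828532509769831281613255980613632


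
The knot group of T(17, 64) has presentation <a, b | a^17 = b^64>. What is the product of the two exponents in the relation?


The relation is a^17 = b^64.
Product of exponents = 17 * 64
= 1088

1088


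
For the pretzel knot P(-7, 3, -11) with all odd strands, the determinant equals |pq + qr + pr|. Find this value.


Step 1: Compute pq + qr + pr.
pq = (-7)*3 = -21
qr = 3*(-11) = -33
pr = (-7)*(-11) = 77
pq + qr + pr = -21 + (-33) + 77 = 23
Step 2: Take absolute value.
det(P(-7,3,-11)) = |23| = 23

23


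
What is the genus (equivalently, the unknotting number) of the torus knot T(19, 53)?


For a torus knot T(p,q), both the unknotting number and genus equal (p-1)(q-1)/2.
= (19-1)(53-1)/2
= 18*52/2
= 936/2 = 468

468


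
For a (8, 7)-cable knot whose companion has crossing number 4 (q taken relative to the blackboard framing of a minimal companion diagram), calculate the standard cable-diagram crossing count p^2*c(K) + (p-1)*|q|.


Step 1: Each of the c(K) crossings of the companion diagram becomes p*p = p^2 crossings among the p parallel strands, and each of the |q| twists s_1 s_2 ... s_(p-1) adds (p-1) crossings.
  Crossings = p^2 * c(K) + (p-1)*|q|
Step 2: = 8^2 * 4 + (8-1)*7
Step 3: = 64*4 + 7*7
Step 4: = 256 + 49 = 305

305


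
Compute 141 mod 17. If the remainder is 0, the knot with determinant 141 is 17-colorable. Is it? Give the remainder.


Step 1: A knot is p-colorable if and only if p divides its determinant.
Step 2: Compute 141 mod 17.
141 = 8 * 17 + 5
Step 3: 141 mod 17 = 5
Step 4: The knot is 17-colorable: no

5


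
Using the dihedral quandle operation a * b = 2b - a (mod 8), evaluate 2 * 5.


2 * 5 = 2*5 - 2 mod 8
= 10 - 2 mod 8
= 8 mod 8 = 0

0


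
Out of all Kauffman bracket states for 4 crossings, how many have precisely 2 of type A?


We choose which 2 of 4 crossings get A-smoothings.
C(4, 2) = 4! / (2! * 2!)
= 6

6


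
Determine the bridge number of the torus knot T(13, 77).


The bridge number of T(p,q) is min(p,q).
min(13, 77) = 13

13


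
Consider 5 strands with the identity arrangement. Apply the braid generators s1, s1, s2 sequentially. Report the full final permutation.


Starting with identity [1, 2, 3, 4, 5].
Apply generators in sequence:
  After s1: [2, 1, 3, 4, 5]
  After s1: [1, 2, 3, 4, 5]
  After s2: [1, 3, 2, 4, 5]
Final permutation: [1, 3, 2, 4, 5]

[1, 3, 2, 4, 5]
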